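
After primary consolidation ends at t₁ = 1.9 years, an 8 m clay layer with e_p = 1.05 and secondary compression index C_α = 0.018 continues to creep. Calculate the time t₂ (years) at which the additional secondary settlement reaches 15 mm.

S_s = C_α·H/(1+e_p)·log₁₀(t₂/t₁) ⇒ log₁₀(t₂/t₁) = S_s·(1+e_p)/(C_α·H).
log₁₀(t₂/t₁) = 0.015 × (1+1.05) / (0.018×8) = 0.2135
t₂ = t₁ × 10^0.2135 = 1.9 × 1.635 = 3.107 years

t₂ ≈ 3.11 years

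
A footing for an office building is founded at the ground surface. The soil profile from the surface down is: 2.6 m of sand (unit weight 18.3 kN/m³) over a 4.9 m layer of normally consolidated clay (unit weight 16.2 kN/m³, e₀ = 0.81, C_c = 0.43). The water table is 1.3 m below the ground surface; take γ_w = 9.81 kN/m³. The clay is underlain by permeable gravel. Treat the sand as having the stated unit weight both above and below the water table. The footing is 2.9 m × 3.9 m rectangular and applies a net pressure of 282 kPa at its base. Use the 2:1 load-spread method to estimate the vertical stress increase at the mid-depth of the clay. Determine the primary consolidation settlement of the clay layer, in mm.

Mid-depth of clay below the ground surface: z = 2.6 + 4.9/2 = 5.05 m.
Total vertical stress at mid-clay: σ_v = 18.3×2.6 + 16.2×2.45 = 87.27 kPa.
Pore pressure: u = 9.81×(5.05 − 1.3) = 36.788 kPa.
Initial effective stress: σ'_0 = σ_v − u = 87.27 − 36.788 = 50.482 kPa.
Stress increase at mid-clay by the 2:1 spreading method:
Δσ = qBL/((B+z)(L+z)) = 282×2.9×3.9/((2.9+5.05)(3.9+5.05)) = 44.825 kPa
Final effective stress: σ'_f = σ'_0 + Δσ = 50.482 + 44.825 = 95.307 kPa.
Normally consolidated clay, so the full stress increment lies on the virgin compression line:
S_c = C_c·H/(1+e₀)·log₁₀(σ'_f/σ'_0) = 0.43×4.9/(1+0.81)×log₁₀(95.307/50.482)
    = 1.1641 × 0.27599 = 0.3213 m

S_c ≈ 321 mm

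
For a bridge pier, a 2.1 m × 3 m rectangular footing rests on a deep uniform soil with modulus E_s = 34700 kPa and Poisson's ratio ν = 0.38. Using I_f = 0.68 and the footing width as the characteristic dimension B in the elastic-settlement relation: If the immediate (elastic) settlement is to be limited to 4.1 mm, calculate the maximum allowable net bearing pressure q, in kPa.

q ≈ 116 kPa

S_e = q·B·(1−ν²)/E_s · I_f  ⇒  q = S_e·E_s / (B·(1−ν²)·I_f).
q = 0.0041 × 34700 / (2.1 × 0.8556 × 0.68) = 116.4 kPa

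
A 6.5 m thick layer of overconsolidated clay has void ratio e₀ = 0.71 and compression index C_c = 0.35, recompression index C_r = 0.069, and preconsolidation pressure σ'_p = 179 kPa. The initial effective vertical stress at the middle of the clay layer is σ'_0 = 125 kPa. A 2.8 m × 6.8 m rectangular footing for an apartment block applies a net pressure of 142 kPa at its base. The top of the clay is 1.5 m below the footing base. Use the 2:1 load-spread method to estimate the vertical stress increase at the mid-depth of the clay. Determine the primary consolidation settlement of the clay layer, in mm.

S_c ≈ 25.2 mm

Mid-depth of clay below the footing base: z = 1.5 + 6.5/2 = 4.75 m.
Stress increase at mid-clay by the 2:1 spreading method:
Δσ = qBL/((B+z)(L+z)) = 142×2.8×6.8/((2.8+4.75)(6.8+4.75)) = 31.005 kPa
Final effective stress: σ'_f = 125 + 31.005 = 156 kPa.
σ'_f = 156 ≤ σ'_p = 179 kPa, so the clay remains overconsolidated and only the recompression index applies:
S_c = C_r·H/(1+e₀)·log₁₀(σ'_f/σ'_0) = 0.069×6.5/1.71×log₁₀(156/125)
    = 0.26228 × 0.096215 = 0.02524 m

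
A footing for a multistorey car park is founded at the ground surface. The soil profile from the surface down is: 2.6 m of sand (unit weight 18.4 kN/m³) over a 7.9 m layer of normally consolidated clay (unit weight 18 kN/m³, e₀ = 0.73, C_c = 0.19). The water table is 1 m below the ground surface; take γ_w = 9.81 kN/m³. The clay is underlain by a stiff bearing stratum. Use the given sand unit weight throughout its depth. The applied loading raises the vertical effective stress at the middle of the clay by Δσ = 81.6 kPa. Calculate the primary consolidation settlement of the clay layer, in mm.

Mid-depth of clay below the ground surface: z = 2.6 + 7.9/2 = 6.55 m.
Total vertical stress at mid-clay: σ_v = 18.4×2.6 + 18×3.95 = 118.94 kPa.
Pore pressure: u = 9.81×(6.55 − 1) = 54.446 kPa.
Initial effective stress: σ'_0 = σ_v − u = 118.94 − 54.446 = 64.494 kPa.
Final effective stress: σ'_f = σ'_0 + Δσ = 64.494 + 81.6 = 146.09 kPa.
Normally consolidated clay, so the full stress increment lies on the virgin compression line:
S_c = C_c·H/(1+e₀)·log₁₀(σ'_f/σ'_0) = 0.19×7.9/(1+0.73)×log₁₀(146.09/64.494)
    = 0.86763 × 0.3551 = 0.3081 m

S_c ≈ 308 mm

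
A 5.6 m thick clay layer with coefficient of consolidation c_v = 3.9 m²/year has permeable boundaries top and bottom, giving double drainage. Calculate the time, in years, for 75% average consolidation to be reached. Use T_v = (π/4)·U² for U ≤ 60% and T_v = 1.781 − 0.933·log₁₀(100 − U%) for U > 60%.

Drainage path length: H_d = H/2 = 2.8 m (double drainage).
U > 60%: T_v = 1.781 − 0.933·log₁₀(100 − 75) = 0.47672.
t = T_v·H_d²/c_v = 0.47672×2.8²/3.9 = 0.9583 years.

t ≈ 0.958 years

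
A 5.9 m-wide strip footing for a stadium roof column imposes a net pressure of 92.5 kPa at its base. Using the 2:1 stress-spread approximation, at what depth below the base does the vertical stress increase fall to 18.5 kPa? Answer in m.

2:1 spreading — at depth z the loaded area has grown by z in each plan dimension:
qB/(B+z) = Δσ_z ⇒ z = qB/Δσ_z − B = 92.5×5.9/18.5 − 5.9 = 23.6 m

z ≈ 23.6 m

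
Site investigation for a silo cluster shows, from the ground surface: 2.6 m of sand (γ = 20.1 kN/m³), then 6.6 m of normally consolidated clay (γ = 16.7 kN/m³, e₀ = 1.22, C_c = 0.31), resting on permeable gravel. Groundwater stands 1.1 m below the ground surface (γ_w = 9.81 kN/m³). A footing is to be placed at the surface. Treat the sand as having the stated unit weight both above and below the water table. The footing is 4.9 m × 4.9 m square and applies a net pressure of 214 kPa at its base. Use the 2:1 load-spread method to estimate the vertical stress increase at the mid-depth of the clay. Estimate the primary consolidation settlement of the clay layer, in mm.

S_c ≈ 220 mm

Mid-depth of clay below the ground surface: z = 2.6 + 6.6/2 = 5.9 m.
Total vertical stress at mid-clay: σ_v = 20.1×2.6 + 16.7×3.3 = 107.37 kPa.
Pore pressure: u = 9.81×(5.9 − 1.1) = 47.088 kPa.
Initial effective stress: σ'_0 = σ_v − u = 107.37 − 47.088 = 60.282 kPa.
Stress increase at mid-clay by the 2:1 spreading method:
Δσ = qBL/((B+z)(L+z)) = 214×4.9×4.9/((4.9+5.9)(4.9+5.9)) = 44.051 kPa
Final effective stress: σ'_f = σ'_0 + Δσ = 60.282 + 44.051 = 104.33 kPa.
Normally consolidated clay, so the full stress increment lies on the virgin compression line:
S_c = C_c·H/(1+e₀)·log₁₀(σ'_f/σ'_0) = 0.31×6.6/(1+1.22)×log₁₀(104.33/60.282)
    = 0.92162 × 0.23822 = 0.2195 m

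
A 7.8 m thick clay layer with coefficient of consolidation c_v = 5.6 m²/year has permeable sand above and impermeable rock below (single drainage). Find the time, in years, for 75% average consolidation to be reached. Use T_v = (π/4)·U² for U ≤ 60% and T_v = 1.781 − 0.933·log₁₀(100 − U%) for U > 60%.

Drainage path length: H_d = H = 7.8 m (single drainage).
U > 60%: T_v = 1.781 − 0.933·log₁₀(100 − 75) = 0.47672.
t = T_v·H_d²/c_v = 0.47672×7.8²/5.6 = 5.179 years.

t ≈ 5.18 years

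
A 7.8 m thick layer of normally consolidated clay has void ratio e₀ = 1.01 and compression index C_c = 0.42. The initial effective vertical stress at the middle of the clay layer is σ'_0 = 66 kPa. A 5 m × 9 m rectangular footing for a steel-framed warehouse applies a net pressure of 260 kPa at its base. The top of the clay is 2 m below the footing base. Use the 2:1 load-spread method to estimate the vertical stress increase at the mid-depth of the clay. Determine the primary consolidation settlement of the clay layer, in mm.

Mid-depth of clay below the footing base: z = 2 + 7.8/2 = 5.9 m.
Stress increase at mid-clay by the 2:1 spreading method:
Δσ = qBL/((B+z)(L+z)) = 260×5×9/((5+5.9)(9+5.9)) = 72.04 kPa
Final effective stress: σ'_f = σ'_0 + Δσ = 66 + 72.04 = 138.04 kPa.
Normally consolidated clay, so the full stress increment lies on the virgin compression line:
S_c = C_c·H/(1+e₀)·log₁₀(σ'_f/σ'_0) = 0.42×7.8/(1+1.01)×log₁₀(138.04/66)
    = 1.6299 × 0.32046 = 0.5223 m

S_c ≈ 522 mm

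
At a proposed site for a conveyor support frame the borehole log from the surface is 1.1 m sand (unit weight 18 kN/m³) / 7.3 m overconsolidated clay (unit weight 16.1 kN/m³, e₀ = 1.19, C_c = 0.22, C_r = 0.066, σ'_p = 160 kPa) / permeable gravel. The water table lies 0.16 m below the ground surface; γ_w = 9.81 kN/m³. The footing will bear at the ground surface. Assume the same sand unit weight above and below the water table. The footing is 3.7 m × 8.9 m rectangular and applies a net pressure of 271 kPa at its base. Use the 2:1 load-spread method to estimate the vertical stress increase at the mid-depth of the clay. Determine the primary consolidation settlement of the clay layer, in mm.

S_c ≈ 114 mm

Mid-depth of clay below the ground surface: z = 1.1 + 7.3/2 = 4.75 m.
Total vertical stress at mid-clay: σ_v = 18×1.1 + 16.1×3.65 = 78.565 kPa.
Pore pressure: u = 9.81×(4.75 − 0.16) = 45.028 kPa.
Initial effective stress: σ'_0 = σ_v − u = 78.565 − 45.028 = 33.537 kPa.
Stress increase at mid-clay by the 2:1 spreading method:
Δσ = qBL/((B+z)(L+z)) = 271×3.7×8.9/((3.7+4.75)(8.9+4.75)) = 77.37 kPa
Final effective stress: σ'_f = 33.537 + 77.37 = 110.91 kPa.
σ'_f = 110.91 ≤ σ'_p = 160 kPa, so the clay remains overconsolidated and only the recompression index applies:
S_c = C_r·H/(1+e₀)·log₁₀(σ'_f/σ'_0) = 0.066×7.3/2.19×log₁₀(110.91/33.537)
    = 0.22 × 0.51945 = 0.1143 m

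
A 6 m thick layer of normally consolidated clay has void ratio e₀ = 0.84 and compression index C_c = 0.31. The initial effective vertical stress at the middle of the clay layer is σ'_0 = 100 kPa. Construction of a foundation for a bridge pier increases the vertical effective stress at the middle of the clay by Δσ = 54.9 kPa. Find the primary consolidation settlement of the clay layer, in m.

S_c ≈ 0.192 m

Final effective stress: σ'_f = σ'_0 + Δσ = 100 + 54.9 = 154.9 kPa.
Normally consolidated clay, so the full stress increment lies on the virgin compression line:
S_c = C_c·H/(1+e₀)·log₁₀(σ'_f/σ'_0) = 0.31×6/(1+0.84)×log₁₀(154.9/100)
    = 1.0109 × 0.19005 = 0.1921 m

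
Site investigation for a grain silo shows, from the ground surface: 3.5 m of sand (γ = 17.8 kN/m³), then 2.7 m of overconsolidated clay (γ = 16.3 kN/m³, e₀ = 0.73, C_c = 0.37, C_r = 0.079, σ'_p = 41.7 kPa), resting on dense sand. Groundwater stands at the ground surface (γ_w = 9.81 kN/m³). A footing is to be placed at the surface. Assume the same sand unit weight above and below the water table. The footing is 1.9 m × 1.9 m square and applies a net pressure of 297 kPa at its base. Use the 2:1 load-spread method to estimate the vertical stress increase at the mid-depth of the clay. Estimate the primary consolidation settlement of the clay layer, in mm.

S_c ≈ 99.1 mm

Mid-depth of clay below the ground surface: z = 3.5 + 2.7/2 = 4.85 m.
Total vertical stress at mid-clay: σ_v = 17.8×3.5 + 16.3×1.35 = 84.305 kPa.
Pore pressure: u = 9.81×(4.85 − 0) = 47.578 kPa.
Initial effective stress: σ'_0 = σ_v − u = 84.305 − 47.578 = 36.727 kPa.
Stress increase at mid-clay by the 2:1 spreading method:
Δσ = qBL/((B+z)(L+z)) = 297×1.9×1.9/((1.9+4.85)(1.9+4.85)) = 23.532 kPa
Final effective stress: σ'_f = 36.727 + 23.532 = 60.259 kPa.
σ'_f = 60.259 > σ'_p = 41.7 kPa, so the stress path crosses the preconsolidation pressure — recompression up to σ'_p, then virgin compression beyond:
S_c = H/(1+e₀)·[C_r·log₁₀(σ'_p/σ'_0) + C_c·log₁₀(σ'_f/σ'_p)]
    = 2.7/1.73 × [0.079×log₁₀(41.7/36.727) + 0.37×log₁₀(60.259/41.7)]
    = 1.5607 × [0.0043569 + 0.059158] = 0.09913 m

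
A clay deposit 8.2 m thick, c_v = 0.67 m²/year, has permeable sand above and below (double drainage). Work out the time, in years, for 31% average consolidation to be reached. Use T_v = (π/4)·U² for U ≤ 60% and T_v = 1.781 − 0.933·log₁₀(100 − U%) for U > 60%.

t ≈ 1.89 years

Drainage path length: H_d = H/2 = 4.1 m (double drainage).
U ≤ 60%: T_v = (π/4)·U² = (π/4)×0.31² = 0.075477.
t = T_v·H_d²/c_v = 0.075477×4.1²/0.67 = 1.894 years.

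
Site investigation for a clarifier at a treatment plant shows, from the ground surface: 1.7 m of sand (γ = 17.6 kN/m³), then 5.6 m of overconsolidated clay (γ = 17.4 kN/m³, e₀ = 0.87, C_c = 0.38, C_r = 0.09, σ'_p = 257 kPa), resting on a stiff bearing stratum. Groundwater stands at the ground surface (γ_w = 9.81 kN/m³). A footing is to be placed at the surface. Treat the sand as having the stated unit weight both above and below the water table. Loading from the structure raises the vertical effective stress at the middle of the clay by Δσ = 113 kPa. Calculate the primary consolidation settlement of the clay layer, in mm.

S_c ≈ 170 mm

Mid-depth of clay below the ground surface: z = 1.7 + 5.6/2 = 4.5 m.
Total vertical stress at mid-clay: σ_v = 17.6×1.7 + 17.4×2.8 = 78.64 kPa.
Pore pressure: u = 9.81×(4.5 − 0) = 44.145 kPa.
Initial effective stress: σ'_0 = σ_v − u = 78.64 − 44.145 = 34.495 kPa.
Final effective stress: σ'_f = 34.495 + 113 = 147.5 kPa.
σ'_f = 147.5 ≤ σ'_p = 257 kPa, so the clay remains overconsolidated and only the recompression index applies:
S_c = C_r·H/(1+e₀)·log₁₀(σ'_f/σ'_0) = 0.09×5.6/1.87×log₁₀(147.5/34.495)
    = 0.26952 × 0.63104 = 0.1701 m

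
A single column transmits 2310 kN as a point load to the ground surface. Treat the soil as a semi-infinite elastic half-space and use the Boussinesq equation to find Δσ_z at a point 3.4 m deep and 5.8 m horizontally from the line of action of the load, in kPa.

Boussinesq vertical stress below a point load on an elastic half-space:
Δσ_z = 3P/(2πz²) · [1 + (r/z)²]^(−5/2)
r/z = 5.8/3.4 = 1.7059; [1+(r/z)²]^(−5/2) = 0.033079.
Δσ_z = 3×2310/(2π×3.4²) × 0.033079 = 95.41 × 0.033079 = 3.156 kPa

Δσ_z ≈ 3.16 kPa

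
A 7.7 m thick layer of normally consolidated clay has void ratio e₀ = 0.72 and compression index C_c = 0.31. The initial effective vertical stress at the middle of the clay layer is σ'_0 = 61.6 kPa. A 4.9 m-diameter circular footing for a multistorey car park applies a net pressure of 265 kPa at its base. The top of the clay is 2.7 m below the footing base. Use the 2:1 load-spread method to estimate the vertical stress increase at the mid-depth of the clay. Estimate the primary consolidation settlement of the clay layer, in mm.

Mid-depth of clay below the footing base: z = 2.7 + 7.7/2 = 6.55 m.
Stress increase at mid-clay by the 2:1 spreading method:
Δσ ≈ qD²/(D+z)² = 265×4.9²/(4.9+6.55)² = 48.532 kPa
Final effective stress: σ'_f = σ'_0 + Δσ = 61.6 + 48.532 = 110.13 kPa.
Normally consolidated clay, so the full stress increment lies on the virgin compression line:
S_c = C_c·H/(1+e₀)·log₁₀(σ'_f/σ'_0) = 0.31×7.7/(1+0.72)×log₁₀(110.13/61.6)
    = 1.3878 × 0.25232 = 0.3502 m

S_c ≈ 350 mm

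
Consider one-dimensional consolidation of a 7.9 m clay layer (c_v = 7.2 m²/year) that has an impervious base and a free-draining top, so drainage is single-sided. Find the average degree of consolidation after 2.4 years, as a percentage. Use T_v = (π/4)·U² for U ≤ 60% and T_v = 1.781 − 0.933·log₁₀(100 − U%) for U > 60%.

Drainage path length: H_d = H = 7.9 m (single drainage).
T_v = c_v·t/H_d² = 7.2×2.4/7.9² = 0.27688.
T_v = 0.27688 corresponds to the U ≤ 60% branch:
U = √(4T_v/π) = 0.5937

U ≈ 59.4 %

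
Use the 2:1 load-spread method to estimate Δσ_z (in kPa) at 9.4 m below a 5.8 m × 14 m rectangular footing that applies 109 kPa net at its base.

By the 2:1 method the load spreads at 1 horizontal : 2 vertical, so at depth z the loaded area has grown by z in each plan dimension:
Δσ = qBL/((B+z)(L+z)) = 109×5.8×14/((5.8+9.4)(14+9.4)) = 24.884 kPa

Δσ_z ≈ 24.9 kPa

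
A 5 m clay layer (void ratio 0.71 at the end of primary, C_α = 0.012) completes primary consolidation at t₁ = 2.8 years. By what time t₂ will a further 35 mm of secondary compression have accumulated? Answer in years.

S_s = C_α·H/(1+e_p)·log₁₀(t₂/t₁) ⇒ log₁₀(t₂/t₁) = S_s·(1+e_p)/(C_α·H).
log₁₀(t₂/t₁) = 0.035 × (1+0.71) / (0.012×5) = 0.9975
t₂ = t₁ × 10^0.9975 = 2.8 × 9.943 = 27.84 years

t₂ ≈ 27.8 years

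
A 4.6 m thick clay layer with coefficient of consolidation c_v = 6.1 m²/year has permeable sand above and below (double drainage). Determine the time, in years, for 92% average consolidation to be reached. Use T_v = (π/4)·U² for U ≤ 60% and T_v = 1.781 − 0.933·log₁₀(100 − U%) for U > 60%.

t ≈ 0.814 years

Drainage path length: H_d = H/2 = 2.3 m (double drainage).
U > 60%: T_v = 1.781 − 0.933·log₁₀(100 − 92) = 0.93842.
t = T_v·H_d²/c_v = 0.93842×2.3²/6.1 = 0.8138 years.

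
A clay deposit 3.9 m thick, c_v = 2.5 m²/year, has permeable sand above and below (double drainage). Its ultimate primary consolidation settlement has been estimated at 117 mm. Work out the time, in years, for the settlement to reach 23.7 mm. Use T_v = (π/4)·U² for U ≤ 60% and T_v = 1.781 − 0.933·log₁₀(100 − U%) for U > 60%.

Drainage path length: H_d = H/2 = 1.95 m (double drainage).
U = S(t)/S_ult = 23.7/117 = 0.2026.
U ≤ 60%: T_v = (π/4)·U² = (π/4)×0.20256² = 0.032227.
t = T_v·H_d²/c_v = 0.032227×1.95²/2.5 = 0.04902 years.

t ≈ 0.049 years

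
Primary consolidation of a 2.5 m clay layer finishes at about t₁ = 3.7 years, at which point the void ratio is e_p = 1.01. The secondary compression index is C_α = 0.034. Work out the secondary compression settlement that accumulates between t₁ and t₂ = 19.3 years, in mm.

S_s ≈ 30.3 mm

Secondary compression: S_s = C_α·H/(1+e_p)·log₁₀(t₂/t₁)
S_s = 0.034×2.5/(1+1.01)×log₁₀(19.3/3.7)
    = 0.04229 × 0.7174 = 0.03034 m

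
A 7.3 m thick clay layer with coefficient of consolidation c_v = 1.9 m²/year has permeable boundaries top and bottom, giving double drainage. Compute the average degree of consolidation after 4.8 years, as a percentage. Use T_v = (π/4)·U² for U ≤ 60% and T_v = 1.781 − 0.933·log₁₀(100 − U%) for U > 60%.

U ≈ 85 %

Drainage path length: H_d = H/2 = 3.65 m (double drainage).
T_v = c_v·t/H_d² = 1.9×4.8/3.65² = 0.68456.
T_v = 0.68456 corresponds to the U > 60% branch:
U = 1 − 10^((1.781 − T_v)/0.933)/100 = 0.8503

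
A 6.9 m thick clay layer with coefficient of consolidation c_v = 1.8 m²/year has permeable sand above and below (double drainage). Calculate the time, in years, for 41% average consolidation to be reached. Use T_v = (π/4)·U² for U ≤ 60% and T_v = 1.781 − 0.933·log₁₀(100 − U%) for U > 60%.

Drainage path length: H_d = H/2 = 3.45 m (double drainage).
U ≤ 60%: T_v = (π/4)·U² = (π/4)×0.41² = 0.13203.
t = T_v·H_d²/c_v = 0.13203×3.45²/1.8 = 0.873 years.

t ≈ 0.873 years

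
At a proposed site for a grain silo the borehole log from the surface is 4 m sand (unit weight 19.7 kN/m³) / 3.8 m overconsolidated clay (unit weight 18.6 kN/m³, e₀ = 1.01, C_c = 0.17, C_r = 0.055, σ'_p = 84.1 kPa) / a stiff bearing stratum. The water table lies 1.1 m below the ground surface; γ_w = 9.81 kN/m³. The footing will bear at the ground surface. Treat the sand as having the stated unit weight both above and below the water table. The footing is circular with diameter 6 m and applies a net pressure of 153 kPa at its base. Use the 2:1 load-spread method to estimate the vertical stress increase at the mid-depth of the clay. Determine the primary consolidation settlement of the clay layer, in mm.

S_c ≈ 42.5 mm

Mid-depth of clay below the ground surface: z = 4 + 3.8/2 = 5.9 m.
Total vertical stress at mid-clay: σ_v = 19.7×4 + 18.6×1.9 = 114.14 kPa.
Pore pressure: u = 9.81×(5.9 − 1.1) = 47.088 kPa.
Initial effective stress: σ'_0 = σ_v − u = 114.14 − 47.088 = 67.052 kPa.
Stress increase at mid-clay by the 2:1 spreading method:
Δσ ≈ qD²/(D+z)² = 153×6²/(6+5.9)² = 38.896 kPa
Final effective stress: σ'_f = 67.052 + 38.896 = 105.95 kPa.
σ'_f = 105.95 > σ'_p = 84.1 kPa, so the stress path crosses the preconsolidation pressure — recompression up to σ'_p, then virgin compression beyond:
S_c = H/(1+e₀)·[C_r·log₁₀(σ'_p/σ'_0) + C_c·log₁₀(σ'_f/σ'_p)]
    = 3.8/2.01 × [0.055×log₁₀(84.1/67.052) + 0.17×log₁₀(105.95/84.1)]
    = 1.8905 × [0.0054111 + 0.017052] = 0.04247 m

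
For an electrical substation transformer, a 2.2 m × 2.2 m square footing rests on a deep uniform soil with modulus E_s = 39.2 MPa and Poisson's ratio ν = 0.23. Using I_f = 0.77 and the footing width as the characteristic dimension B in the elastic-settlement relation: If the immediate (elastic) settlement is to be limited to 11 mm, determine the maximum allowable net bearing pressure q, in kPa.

E_s = 39.2 MPa = 39200 kPa.
S_e = q·B·(1−ν²)/E_s · I_f  ⇒  q = S_e·E_s / (B·(1−ν²)·I_f).
q = 0.011 × 39200 / (2.2 × 0.9471 × 0.77) = 268.8 kPa

q ≈ 269 kPa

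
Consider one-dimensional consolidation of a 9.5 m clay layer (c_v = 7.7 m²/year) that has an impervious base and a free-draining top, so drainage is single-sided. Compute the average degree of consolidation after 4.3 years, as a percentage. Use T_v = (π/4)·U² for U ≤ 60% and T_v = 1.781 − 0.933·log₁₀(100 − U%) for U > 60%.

Drainage path length: H_d = H = 9.5 m (single drainage).
T_v = c_v·t/H_d² = 7.7×4.3/9.5² = 0.36687.
T_v = 0.36687 corresponds to the U > 60% branch:
U = 1 − 10^((1.781 − T_v)/0.933)/100 = 0.6721

U ≈ 67.2 %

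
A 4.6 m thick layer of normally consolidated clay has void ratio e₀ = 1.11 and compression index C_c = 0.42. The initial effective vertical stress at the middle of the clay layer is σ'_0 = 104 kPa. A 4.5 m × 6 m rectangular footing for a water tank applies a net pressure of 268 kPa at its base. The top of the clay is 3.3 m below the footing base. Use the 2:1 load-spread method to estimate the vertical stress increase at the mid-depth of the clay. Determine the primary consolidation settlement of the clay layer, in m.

Mid-depth of clay below the footing base: z = 3.3 + 4.6/2 = 5.6 m.
Stress increase at mid-clay by the 2:1 spreading method:
Δσ = qBL/((B+z)(L+z)) = 268×4.5×6/((4.5+5.6)(6+5.6)) = 61.762 kPa
Final effective stress: σ'_f = σ'_0 + Δσ = 104 + 61.762 = 165.76 kPa.
Normally consolidated clay, so the full stress increment lies on the virgin compression line:
S_c = C_c·H/(1+e₀)·log₁₀(σ'_f/σ'_0) = 0.42×4.6/(1+1.11)×log₁₀(165.76/104)
    = 0.91564 × 0.20245 = 0.1854 m

S_c ≈ 0.185 m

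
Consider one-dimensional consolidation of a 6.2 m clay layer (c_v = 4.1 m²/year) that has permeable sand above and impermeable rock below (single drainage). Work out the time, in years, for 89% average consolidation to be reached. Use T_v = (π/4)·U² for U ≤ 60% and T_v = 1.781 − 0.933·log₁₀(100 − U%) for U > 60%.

Drainage path length: H_d = H = 6.2 m (single drainage).
U > 60%: T_v = 1.781 − 0.933·log₁₀(100 − 89) = 0.80938.
t = T_v·H_d²/c_v = 0.80938×6.2²/4.1 = 7.588 years.

t ≈ 7.59 years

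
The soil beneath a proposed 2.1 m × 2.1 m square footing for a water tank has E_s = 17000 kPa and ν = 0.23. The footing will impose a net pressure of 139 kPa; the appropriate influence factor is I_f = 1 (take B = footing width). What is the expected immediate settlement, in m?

Immediate (elastic) settlement: S_e = q·B·(1−ν²)/E_s · I_f.
S_e = 139 × 2.1 × (1 − 0.23²) / 17000 × 1
    = 139 × 2.1 × 0.9471 / 17000 × 1
    = 0.01626 m

S_e ≈ 0.0163 m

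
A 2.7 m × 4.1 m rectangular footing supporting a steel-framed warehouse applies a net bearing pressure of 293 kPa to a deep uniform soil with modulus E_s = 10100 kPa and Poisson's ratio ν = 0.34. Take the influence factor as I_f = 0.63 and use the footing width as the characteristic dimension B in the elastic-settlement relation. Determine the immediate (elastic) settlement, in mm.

Immediate (elastic) settlement: S_e = q·B·(1−ν²)/E_s · I_f.
S_e = 293 × 2.7 × (1 − 0.34²) / 10100 × 0.63
    = 293 × 2.7 × 0.8844 / 10100 × 0.63
    = 0.04364 m = 43.64 mm

S_e ≈ 43.6 mm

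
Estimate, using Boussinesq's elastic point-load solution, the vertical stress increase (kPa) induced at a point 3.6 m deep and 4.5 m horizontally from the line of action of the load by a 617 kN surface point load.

Δσ_z ≈ 2.16 kPa

Boussinesq vertical stress below a point load on an elastic half-space:
Δσ_z = 3P/(2πz²) · [1 + (r/z)²]^(−5/2)
r/z = 4.5/3.6 = 1.25; [1+(r/z)²]^(−5/2) = 0.095135.
Δσ_z = 3×617/(2π×3.6²) × 0.095135 = 22.731 × 0.095135 = 2.163 kPa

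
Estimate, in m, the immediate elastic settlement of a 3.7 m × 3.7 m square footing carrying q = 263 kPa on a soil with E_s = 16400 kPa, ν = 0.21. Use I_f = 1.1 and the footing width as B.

S_e ≈ 0.0624 m

Immediate (elastic) settlement: S_e = q·B·(1−ν²)/E_s · I_f.
S_e = 263 × 3.7 × (1 − 0.21²) / 16400 × 1.1
    = 263 × 3.7 × 0.9559 / 16400 × 1.1
    = 0.06239 m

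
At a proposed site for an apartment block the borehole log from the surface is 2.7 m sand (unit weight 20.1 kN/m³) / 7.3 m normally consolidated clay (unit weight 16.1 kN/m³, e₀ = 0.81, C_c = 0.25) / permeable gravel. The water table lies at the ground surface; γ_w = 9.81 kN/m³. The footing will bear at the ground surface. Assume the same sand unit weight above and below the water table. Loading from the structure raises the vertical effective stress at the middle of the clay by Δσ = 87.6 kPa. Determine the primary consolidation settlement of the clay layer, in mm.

Mid-depth of clay below the ground surface: z = 2.7 + 7.3/2 = 6.35 m.
Total vertical stress at mid-clay: σ_v = 20.1×2.7 + 16.1×3.65 = 113.04 kPa.
Pore pressure: u = 9.81×(6.35 − 0) = 62.294 kPa.
Initial effective stress: σ'_0 = σ_v − u = 113.04 − 62.294 = 50.746 kPa.
Final effective stress: σ'_f = σ'_0 + Δσ = 50.746 + 87.6 = 138.35 kPa.
Normally consolidated clay, so the full stress increment lies on the virgin compression line:
S_c = C_c·H/(1+e₀)·log₁₀(σ'_f/σ'_0) = 0.25×7.3/(1+0.81)×log₁₀(138.35/50.746)
    = 1.0083 × 0.43558 = 0.4392 m

S_c ≈ 439 mm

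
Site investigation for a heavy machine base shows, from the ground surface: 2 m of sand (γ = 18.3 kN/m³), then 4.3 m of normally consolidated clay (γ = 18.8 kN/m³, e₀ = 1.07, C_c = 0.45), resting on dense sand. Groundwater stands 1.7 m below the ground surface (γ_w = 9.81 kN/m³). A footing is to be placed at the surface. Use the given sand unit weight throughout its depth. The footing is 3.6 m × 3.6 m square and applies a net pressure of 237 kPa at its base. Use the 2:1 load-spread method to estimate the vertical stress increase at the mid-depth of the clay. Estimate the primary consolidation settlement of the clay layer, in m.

Mid-depth of clay below the ground surface: z = 2 + 4.3/2 = 4.15 m.
Total vertical stress at mid-clay: σ_v = 18.3×2 + 18.8×2.15 = 77.02 kPa.
Pore pressure: u = 9.81×(4.15 − 1.7) = 24.035 kPa.
Initial effective stress: σ'_0 = σ_v − u = 77.02 − 24.035 = 52.985 kPa.
Stress increase at mid-clay by the 2:1 spreading method:
Δσ = qBL/((B+z)(L+z)) = 237×3.6×3.6/((3.6+4.15)(3.6+4.15)) = 51.139 kPa
Final effective stress: σ'_f = σ'_0 + Δσ = 52.985 + 51.139 = 104.12 kPa.
Normally consolidated clay, so the full stress increment lies on the virgin compression line:
S_c = C_c·H/(1+e₀)·log₁₀(σ'_f/σ'_0) = 0.45×4.3/(1+1.07)×log₁₀(104.12/52.985)
    = 0.93478 × 0.29338 = 0.2742 m

S_c ≈ 0.274 m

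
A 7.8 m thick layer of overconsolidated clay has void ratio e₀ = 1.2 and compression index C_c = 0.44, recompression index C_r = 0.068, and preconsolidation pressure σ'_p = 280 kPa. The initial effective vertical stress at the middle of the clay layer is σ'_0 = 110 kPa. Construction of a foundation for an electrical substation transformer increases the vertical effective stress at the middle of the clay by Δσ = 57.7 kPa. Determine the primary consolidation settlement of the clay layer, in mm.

S_c ≈ 44.2 mm

Final effective stress: σ'_f = 110 + 57.7 = 167.7 kPa.
σ'_f = 167.7 ≤ σ'_p = 280 kPa, so the clay remains overconsolidated and only the recompression index applies:
S_c = C_r·H/(1+e₀)·log₁₀(σ'_f/σ'_0) = 0.068×7.8/2.2×log₁₀(167.7/110)
    = 0.24109 × 0.18314 = 0.04415 m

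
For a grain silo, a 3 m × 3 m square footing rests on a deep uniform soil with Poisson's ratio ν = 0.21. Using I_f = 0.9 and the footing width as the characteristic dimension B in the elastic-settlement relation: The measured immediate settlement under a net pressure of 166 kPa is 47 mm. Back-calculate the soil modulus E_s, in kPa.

S_e = q·B·(1−ν²)/E_s · I_f  ⇒  E_s = q·B·(1−ν²)·I_f / S_e.
E_s = 166 × 3 × 0.9559 × 0.9 / 0.047 = 9116 kPa

E_s ≈ 9120 kPa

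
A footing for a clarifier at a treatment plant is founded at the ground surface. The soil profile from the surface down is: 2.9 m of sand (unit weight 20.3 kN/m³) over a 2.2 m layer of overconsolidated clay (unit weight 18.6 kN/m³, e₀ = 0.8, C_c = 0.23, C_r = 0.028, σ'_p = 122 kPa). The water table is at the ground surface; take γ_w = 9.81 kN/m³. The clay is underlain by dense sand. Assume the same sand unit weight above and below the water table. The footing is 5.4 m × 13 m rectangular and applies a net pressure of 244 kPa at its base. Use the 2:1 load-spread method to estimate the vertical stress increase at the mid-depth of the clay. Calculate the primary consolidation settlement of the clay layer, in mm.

S_c ≈ 39.5 mm

Mid-depth of clay below the ground surface: z = 2.9 + 2.2/2 = 4 m.
Total vertical stress at mid-clay: σ_v = 20.3×2.9 + 18.6×1.1 = 79.33 kPa.
Pore pressure: u = 9.81×(4 − 0) = 39.24 kPa.
Initial effective stress: σ'_0 = σ_v − u = 79.33 − 39.24 = 40.09 kPa.
Stress increase at mid-clay by the 2:1 spreading method:
Δσ = qBL/((B+z)(L+z)) = 244×5.4×13/((5.4+4)(13+4)) = 107.19 kPa
Final effective stress: σ'_f = 40.09 + 107.19 = 147.28 kPa.
σ'_f = 147.28 > σ'_p = 122 kPa, so the stress path crosses the preconsolidation pressure — recompression up to σ'_p, then virgin compression beyond:
S_c = H/(1+e₀)·[C_r·log₁₀(σ'_p/σ'_0) + C_c·log₁₀(σ'_f/σ'_p)]
    = 2.2/1.8 × [0.028×log₁₀(122/40.09) + 0.23×log₁₀(147.28/122)]
    = 1.2222 × [0.013533 + 0.01881] = 0.03953 m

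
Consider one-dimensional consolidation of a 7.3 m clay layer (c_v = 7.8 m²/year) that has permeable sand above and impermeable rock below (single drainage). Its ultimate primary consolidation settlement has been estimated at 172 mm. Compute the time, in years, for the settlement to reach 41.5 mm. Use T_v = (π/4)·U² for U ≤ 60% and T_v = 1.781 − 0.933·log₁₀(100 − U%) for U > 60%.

Drainage path length: H_d = H = 7.3 m (single drainage).
U = S(t)/S_ult = 41.5/172 = 0.2413.
U ≤ 60%: T_v = (π/4)·U² = (π/4)×0.24128² = 0.045722.
t = T_v·H_d²/c_v = 0.045722×7.3²/7.8 = 0.3124 years.

t ≈ 0.312 years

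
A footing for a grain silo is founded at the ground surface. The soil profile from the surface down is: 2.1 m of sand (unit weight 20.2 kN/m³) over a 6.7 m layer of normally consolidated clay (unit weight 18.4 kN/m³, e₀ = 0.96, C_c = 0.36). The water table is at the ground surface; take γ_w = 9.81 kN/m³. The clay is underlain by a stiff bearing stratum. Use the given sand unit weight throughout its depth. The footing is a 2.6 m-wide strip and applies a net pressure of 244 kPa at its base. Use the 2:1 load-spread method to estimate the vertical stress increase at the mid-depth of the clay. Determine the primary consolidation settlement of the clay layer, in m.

Mid-depth of clay below the ground surface: z = 2.1 + 6.7/2 = 5.45 m.
Total vertical stress at mid-clay: σ_v = 20.2×2.1 + 18.4×3.35 = 104.06 kPa.
Pore pressure: u = 9.81×(5.45 − 0) = 53.465 kPa.
Initial effective stress: σ'_0 = σ_v − u = 104.06 − 53.465 = 50.595 kPa.
Stress increase at mid-clay by the 2:1 spreading method:
Δσ = qB/(B+z) = 244×2.6/(2.6+5.45) = 78.807 kPa
Final effective stress: σ'_f = σ'_0 + Δσ = 50.595 + 78.807 = 129.4 kPa.
Normally consolidated clay, so the full stress increment lies on the virgin compression line:
S_c = C_c·H/(1+e₀)·log₁₀(σ'_f/σ'_0) = 0.36×6.7/(1+0.96)×log₁₀(129.4/50.595)
    = 1.2306 × 0.40783 = 0.5019 m

S_c ≈ 0.502 m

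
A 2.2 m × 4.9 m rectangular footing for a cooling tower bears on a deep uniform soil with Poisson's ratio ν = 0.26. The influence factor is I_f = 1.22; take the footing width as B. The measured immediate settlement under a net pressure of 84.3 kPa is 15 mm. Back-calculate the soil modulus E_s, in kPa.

E_s ≈ 14100 kPa

S_e = q·B·(1−ν²)/E_s · I_f  ⇒  E_s = q·B·(1−ν²)·I_f / S_e.
E_s = 84.3 × 2.2 × 0.9324 × 1.22 / 0.015 = 14060 kPa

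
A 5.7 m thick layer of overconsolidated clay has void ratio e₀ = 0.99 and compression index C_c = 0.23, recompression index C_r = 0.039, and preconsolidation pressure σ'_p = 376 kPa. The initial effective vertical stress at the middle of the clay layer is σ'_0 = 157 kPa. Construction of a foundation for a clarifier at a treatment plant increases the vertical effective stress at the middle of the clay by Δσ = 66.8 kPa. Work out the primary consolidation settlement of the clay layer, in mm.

Final effective stress: σ'_f = 157 + 66.8 = 223.8 kPa.
σ'_f = 223.8 ≤ σ'_p = 376 kPa, so the clay remains overconsolidated and only the recompression index applies:
S_c = C_r·H/(1+e₀)·log₁₀(σ'_f/σ'_0) = 0.039×5.7/1.99×log₁₀(223.8/157)
    = 0.11171 × 0.15396 = 0.0172 m

S_c ≈ 17.2 mm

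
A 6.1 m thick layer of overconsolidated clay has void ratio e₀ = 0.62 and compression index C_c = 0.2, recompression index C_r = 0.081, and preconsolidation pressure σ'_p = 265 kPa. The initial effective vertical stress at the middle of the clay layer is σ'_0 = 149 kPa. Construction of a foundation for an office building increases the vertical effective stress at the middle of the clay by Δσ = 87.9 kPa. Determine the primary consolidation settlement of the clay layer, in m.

Final effective stress: σ'_f = 149 + 87.9 = 236.9 kPa.
σ'_f = 236.9 ≤ σ'_p = 265 kPa, so the clay remains overconsolidated and only the recompression index applies:
S_c = C_r·H/(1+e₀)·log₁₀(σ'_f/σ'_0) = 0.081×6.1/1.62×log₁₀(236.9/149)
    = 0.305 × 0.20138 = 0.06142 m

S_c ≈ 0.0614 m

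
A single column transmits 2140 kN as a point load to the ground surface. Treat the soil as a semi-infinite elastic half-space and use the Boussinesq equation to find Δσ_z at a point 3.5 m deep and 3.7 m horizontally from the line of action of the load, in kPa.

Δσ_z ≈ 12.8 kPa

Boussinesq vertical stress below a point load on an elastic half-space:
Δσ_z = 3P/(2πz²) · [1 + (r/z)²]^(−5/2)
r/z = 3.7/3.5 = 1.0571; [1+(r/z)²]^(−5/2) = 0.15326.
Δσ_z = 3×2140/(2π×3.5²) × 0.15326 = 83.41 × 0.15326 = 12.78 kPa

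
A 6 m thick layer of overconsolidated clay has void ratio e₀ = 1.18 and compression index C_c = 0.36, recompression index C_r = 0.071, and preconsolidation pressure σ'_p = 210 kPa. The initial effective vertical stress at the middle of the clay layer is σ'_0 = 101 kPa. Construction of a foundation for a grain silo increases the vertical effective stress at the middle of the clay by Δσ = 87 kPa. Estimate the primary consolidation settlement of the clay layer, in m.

S_c ≈ 0.0527 m

Final effective stress: σ'_f = 101 + 87 = 188 kPa.
σ'_f = 188 ≤ σ'_p = 210 kPa, so the clay remains overconsolidated and only the recompression index applies:
S_c = C_r·H/(1+e₀)·log₁₀(σ'_f/σ'_0) = 0.071×6/2.18×log₁₀(188/101)
    = 0.19541 × 0.26984 = 0.05273 m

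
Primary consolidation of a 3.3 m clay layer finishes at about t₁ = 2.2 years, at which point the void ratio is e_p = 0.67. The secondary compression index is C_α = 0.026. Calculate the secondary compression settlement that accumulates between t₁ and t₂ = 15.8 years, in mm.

S_s ≈ 44 mm

Secondary compression: S_s = C_α·H/(1+e_p)·log₁₀(t₂/t₁)
S_s = 0.026×3.3/(1+0.67)×log₁₀(15.8/2.2)
    = 0.05138 × 0.8562 = 0.04399 m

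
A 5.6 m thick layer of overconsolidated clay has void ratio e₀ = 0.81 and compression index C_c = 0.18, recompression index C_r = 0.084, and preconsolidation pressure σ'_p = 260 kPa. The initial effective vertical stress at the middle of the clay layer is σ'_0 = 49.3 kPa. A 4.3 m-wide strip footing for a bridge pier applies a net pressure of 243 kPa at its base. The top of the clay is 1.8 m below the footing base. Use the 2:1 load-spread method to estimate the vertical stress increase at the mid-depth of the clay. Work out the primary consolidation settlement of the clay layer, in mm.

Mid-depth of clay below the footing base: z = 1.8 + 5.6/2 = 4.6 m.
Stress increase at mid-clay by the 2:1 spreading method:
Δσ = qB/(B+z) = 243×4.3/(4.3+4.6) = 117.4 kPa
Final effective stress: σ'_f = 49.3 + 117.4 = 166.7 kPa.
σ'_f = 166.7 ≤ σ'_p = 260 kPa, so the clay remains overconsolidated and only the recompression index applies:
S_c = C_r·H/(1+e₀)·log₁₀(σ'_f/σ'_0) = 0.084×5.6/1.81×log₁₀(166.7/49.3)
    = 0.25989 × 0.52909 = 0.1375 m

S_c ≈ 138 mm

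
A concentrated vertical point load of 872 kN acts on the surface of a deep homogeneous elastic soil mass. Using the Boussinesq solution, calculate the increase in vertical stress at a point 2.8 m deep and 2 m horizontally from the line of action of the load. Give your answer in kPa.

Δσ_z ≈ 18.9 kPa

Boussinesq vertical stress below a point load on an elastic half-space:
Δσ_z = 3P/(2πz²) · [1 + (r/z)²]^(−5/2)
r/z = 2/2.8 = 0.71429; [1+(r/z)²]^(−5/2) = 0.35679.
Δσ_z = 3×872/(2π×2.8²) × 0.35679 = 53.106 × 0.35679 = 18.95 kPa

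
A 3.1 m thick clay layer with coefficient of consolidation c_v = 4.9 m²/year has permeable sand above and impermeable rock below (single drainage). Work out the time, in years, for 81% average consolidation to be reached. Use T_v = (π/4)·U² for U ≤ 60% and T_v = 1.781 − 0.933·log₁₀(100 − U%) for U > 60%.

Drainage path length: H_d = H = 3.1 m (single drainage).
U > 60%: T_v = 1.781 − 0.933·log₁₀(100 − 81) = 0.58792.
t = T_v·H_d²/c_v = 0.58792×3.1²/4.9 = 1.153 years.

t ≈ 1.15 years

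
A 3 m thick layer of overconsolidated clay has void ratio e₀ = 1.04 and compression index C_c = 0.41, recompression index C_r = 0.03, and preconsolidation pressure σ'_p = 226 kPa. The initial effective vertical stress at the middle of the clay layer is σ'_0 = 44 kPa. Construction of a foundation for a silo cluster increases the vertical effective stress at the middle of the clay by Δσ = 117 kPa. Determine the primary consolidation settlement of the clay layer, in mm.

S_c ≈ 24.9 mm

Final effective stress: σ'_f = 44 + 117 = 161 kPa.
σ'_f = 161 ≤ σ'_p = 226 kPa, so the clay remains overconsolidated and only the recompression index applies:
S_c = C_r·H/(1+e₀)·log₁₀(σ'_f/σ'_0) = 0.03×3/2.04×log₁₀(161/44)
    = 0.044118 × 0.56337 = 0.02485 m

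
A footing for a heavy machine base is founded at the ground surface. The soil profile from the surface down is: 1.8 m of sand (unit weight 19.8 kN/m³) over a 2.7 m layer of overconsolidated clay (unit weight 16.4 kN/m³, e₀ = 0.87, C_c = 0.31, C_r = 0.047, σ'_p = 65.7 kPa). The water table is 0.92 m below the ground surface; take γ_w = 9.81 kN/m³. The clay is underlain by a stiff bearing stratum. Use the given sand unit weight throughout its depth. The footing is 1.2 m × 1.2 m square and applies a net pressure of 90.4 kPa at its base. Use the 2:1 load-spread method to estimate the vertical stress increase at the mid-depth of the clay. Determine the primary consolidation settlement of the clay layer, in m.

Mid-depth of clay below the ground surface: z = 1.8 + 2.7/2 = 3.15 m.
Total vertical stress at mid-clay: σ_v = 19.8×1.8 + 16.4×1.35 = 57.78 kPa.
Pore pressure: u = 9.81×(3.15 − 0.92) = 21.876 kPa.
Initial effective stress: σ'_0 = σ_v − u = 57.78 − 21.876 = 35.904 kPa.
Stress increase at mid-clay by the 2:1 spreading method:
Δσ = qBL/((B+z)(L+z)) = 90.4×1.2×1.2/((1.2+3.15)(1.2+3.15)) = 6.8794 kPa
Final effective stress: σ'_f = 35.904 + 6.8794 = 42.783 kPa.
σ'_f = 42.783 ≤ σ'_p = 65.7 kPa, so the clay remains overconsolidated and only the recompression index applies:
S_c = C_r·H/(1+e₀)·log₁₀(σ'_f/σ'_0) = 0.047×2.7/1.87×log₁₀(42.783/35.904)
    = 0.067863 × 0.076128 = 0.005166 m

S_c ≈ 0.00517 m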